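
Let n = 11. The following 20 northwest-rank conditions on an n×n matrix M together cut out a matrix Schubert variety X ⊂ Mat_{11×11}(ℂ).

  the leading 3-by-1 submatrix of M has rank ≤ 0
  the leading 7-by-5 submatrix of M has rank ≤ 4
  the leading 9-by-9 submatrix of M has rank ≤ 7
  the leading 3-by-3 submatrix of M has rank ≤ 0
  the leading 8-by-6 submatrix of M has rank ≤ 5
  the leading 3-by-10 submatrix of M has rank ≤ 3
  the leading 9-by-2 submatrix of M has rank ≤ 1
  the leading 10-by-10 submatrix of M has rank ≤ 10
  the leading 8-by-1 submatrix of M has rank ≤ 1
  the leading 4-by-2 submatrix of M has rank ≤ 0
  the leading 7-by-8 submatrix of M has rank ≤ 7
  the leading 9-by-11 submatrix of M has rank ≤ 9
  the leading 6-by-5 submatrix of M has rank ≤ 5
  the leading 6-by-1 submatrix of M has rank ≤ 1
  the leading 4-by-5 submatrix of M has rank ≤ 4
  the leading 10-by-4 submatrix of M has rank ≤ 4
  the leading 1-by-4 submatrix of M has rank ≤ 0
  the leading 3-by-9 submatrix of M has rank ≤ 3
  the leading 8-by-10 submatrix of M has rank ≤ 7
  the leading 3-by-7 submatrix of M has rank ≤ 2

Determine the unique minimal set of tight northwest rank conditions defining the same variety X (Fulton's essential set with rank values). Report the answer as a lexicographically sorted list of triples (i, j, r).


Reconstructing r_w from the 20 given conditions:

  i=1: 0, 0, 0, 0, 1, 1, 1, 1, 1, 1, 1
  i=2: 0, 0, 0, 1, 2, 2, 2, 2, 2, 2, 2
  i=3: 0, 0, 0, 1, 2, 2, 2, 3, 3, 3, 3
  i=4: 0, 0, 1, 2, 3, 3, 3, 4, 4, 4, 4
  i=5: 1, 1, 2, 3, 4, 4, 4, 5, 5, 5, 5
  i=6: 1, 1, 2, 3, 4, 5, 5, 6, 6, 6, 6
  i=7: 1, 1, 2, 3, 4, 5, 6, 7, 7, 7, 7
  i=8: 1, 1, 2, 3, 4, 5, 6, 7, 7, 7, 8
  i=9: 1, 1, 2, 3, 4, 5, 6, 7, 7, 8, 9
  i=10: 1, 2, 3, 4, 5, 6, 7, 8, 8, 9, 10
  i=11: 1, 2, 3, 4, 5, 6, 7, 8, 9, 10, 11

so w = (5, 4, 8, 3, 1, 6, 7, 11, 10, 2, 9).

ℓ(w)=21; the 7 essential cells (i,j,r):

[(1, 4, 0), (3, 3, 0), (3, 7, 2), (4, 2, 0), (8, 10, 7), (9, 2, 1), (9, 9, 7)]


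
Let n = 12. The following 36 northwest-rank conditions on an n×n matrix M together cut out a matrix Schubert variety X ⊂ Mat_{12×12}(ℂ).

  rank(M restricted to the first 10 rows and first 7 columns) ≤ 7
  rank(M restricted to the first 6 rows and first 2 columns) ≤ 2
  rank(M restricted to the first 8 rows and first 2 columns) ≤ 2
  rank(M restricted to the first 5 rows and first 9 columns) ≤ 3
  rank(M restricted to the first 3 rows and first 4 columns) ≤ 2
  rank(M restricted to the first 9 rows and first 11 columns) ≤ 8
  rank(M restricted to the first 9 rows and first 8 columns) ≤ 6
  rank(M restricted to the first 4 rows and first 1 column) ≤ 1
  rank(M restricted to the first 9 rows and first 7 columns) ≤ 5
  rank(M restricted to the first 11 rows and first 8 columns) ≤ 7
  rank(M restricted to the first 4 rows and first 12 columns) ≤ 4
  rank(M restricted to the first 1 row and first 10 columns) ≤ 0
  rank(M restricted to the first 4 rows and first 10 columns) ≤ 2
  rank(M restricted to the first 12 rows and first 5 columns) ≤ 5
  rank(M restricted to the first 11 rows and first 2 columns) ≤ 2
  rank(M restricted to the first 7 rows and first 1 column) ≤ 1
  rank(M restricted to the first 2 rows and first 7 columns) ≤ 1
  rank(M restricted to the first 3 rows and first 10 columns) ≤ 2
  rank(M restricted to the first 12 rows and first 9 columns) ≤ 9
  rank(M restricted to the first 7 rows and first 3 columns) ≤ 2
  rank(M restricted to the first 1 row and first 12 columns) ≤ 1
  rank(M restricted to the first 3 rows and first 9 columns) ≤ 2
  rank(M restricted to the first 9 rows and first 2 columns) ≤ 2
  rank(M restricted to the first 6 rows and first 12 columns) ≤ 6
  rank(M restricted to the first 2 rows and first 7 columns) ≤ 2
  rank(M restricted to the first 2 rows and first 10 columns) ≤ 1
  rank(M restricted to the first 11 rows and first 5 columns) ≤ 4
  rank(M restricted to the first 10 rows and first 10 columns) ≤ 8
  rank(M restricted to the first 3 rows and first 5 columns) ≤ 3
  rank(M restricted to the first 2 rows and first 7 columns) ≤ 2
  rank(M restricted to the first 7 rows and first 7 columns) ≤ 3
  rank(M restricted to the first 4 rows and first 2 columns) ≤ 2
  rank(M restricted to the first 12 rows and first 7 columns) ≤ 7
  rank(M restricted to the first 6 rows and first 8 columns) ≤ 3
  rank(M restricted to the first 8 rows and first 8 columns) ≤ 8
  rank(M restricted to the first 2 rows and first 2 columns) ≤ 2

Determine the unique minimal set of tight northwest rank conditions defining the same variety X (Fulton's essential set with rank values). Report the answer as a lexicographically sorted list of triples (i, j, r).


Recovering R(i,j) via the rank-extension bound from the 36 conditions:

  R[1]: 0, 0, 0, 0, 0, 0, 0, 0, 0, 0, 1, 1
  R[2]: 1, 1, 1, 1, 1, 1, 1, 1, 1, 1, 2, 2
  R[3]: 1, 2, 2, 2, 2, 2, 2, 2, 2, 2, 3, 3
  R[4]: 1, 2, 2, 2, 2, 2, 2, 2, 2, 2, 3, 4
  R[5]: 1, 2, 2, 3, 3, 3, 3, 3, 3, 3, 4, 5
  R[6]: 1, 2, 2, 3, 3, 3, 3, 3, 4, 4, 5, 6
  R[7]: 1, 2, 2, 3, 3, 3, 3, 4, 5, 5, 6, 7
  R[8]: 1, 2, 3, 4, 4, 4, 4, 5, 6, 6, 7, 8
  R[9]: 1, 2, 3, 4, 4, 5, 5, 6, 7, 7, 8, 9
  R[10]: 1, 2, 3, 4, 4, 5, 6, 7, 8, 8, 9, 10
  R[11]: 1, 2, 3, 4, 4, 5, 6, 7, 8, 9, 10, 11
  R[12]: 1, 2, 3, 4, 5, 6, 7, 8, 9, 10, 11, 12

hence w(1..12) = (11, 1, 2, 12, 4, 9, 8, 3, 6, 7, 10, 5).

ℓ(w)=31; the 6 essential cells (i,j,r):

[(1, 10, 0), (4, 10, 2), (6, 8, 3), (7, 3, 2), (7, 7, 3), (11, 5, 4)]


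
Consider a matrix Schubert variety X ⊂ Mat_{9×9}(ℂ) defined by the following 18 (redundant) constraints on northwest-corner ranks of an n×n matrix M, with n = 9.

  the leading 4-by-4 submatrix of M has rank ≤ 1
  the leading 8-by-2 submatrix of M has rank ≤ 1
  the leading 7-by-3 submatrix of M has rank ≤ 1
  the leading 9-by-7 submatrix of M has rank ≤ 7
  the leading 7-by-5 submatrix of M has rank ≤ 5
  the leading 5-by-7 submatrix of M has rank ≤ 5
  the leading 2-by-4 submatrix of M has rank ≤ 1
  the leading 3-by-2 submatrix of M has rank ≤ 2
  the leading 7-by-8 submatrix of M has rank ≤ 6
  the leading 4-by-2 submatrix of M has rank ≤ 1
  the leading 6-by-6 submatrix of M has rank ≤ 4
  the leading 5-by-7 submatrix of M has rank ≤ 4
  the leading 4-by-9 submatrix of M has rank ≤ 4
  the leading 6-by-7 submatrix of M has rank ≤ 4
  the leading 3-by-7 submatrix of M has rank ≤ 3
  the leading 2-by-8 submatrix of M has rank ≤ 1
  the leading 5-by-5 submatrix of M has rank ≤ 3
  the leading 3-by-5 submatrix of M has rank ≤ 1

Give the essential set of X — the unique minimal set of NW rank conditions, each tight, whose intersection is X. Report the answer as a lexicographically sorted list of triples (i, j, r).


Propagating the 18 rank bounds to every northwest block:

  row 1: 1, 1, 1, 1, 1, 1, 1, 1, 1
  row 2: 1, 1, 1, 1, 1, 1, 1, 1, 2
  row 3: 1, 1, 1, 1, 1, 2, 2, 2, 3
  row 4: 1, 1, 1, 1, 2, 3, 3, 3, 4
  row 5: 1, 1, 1, 2, 3, 4, 4, 4, 5
  row 6: 1, 1, 1, 2, 3, 4, 4, 5, 6
  row 7: 1, 1, 1, 2, 3, 4, 5, 6, 7
  row 8: 1, 1, 2, 3, 4, 5, 6, 7, 8
  row 9: 1, 2, 3, 4, 5, 6, 7, 8, 9

reading off 1-entries of Δ²R: w = (1, 9, 6, 5, 4, 8, 7, 3, 2).

|D(w)|=22, |Ess(w)|=6:

[(2, 8, 1), (3, 5, 1), (4, 4, 1), (6, 7, 4), (7, 3, 1), (8, 2, 1)]


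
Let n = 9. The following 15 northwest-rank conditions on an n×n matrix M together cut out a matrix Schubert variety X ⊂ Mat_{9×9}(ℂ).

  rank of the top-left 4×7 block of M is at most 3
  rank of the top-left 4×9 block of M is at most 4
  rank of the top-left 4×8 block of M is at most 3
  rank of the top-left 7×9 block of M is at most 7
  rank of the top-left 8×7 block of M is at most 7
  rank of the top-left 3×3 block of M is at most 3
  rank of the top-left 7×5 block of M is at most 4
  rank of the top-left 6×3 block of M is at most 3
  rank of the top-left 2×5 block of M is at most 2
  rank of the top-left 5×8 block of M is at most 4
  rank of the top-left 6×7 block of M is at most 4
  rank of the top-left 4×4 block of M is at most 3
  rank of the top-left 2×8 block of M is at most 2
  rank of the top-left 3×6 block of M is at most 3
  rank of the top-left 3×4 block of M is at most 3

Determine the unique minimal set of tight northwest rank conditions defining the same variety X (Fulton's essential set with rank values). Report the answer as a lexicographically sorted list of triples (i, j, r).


Recovering R(i,j) via the rank-extension bound from the 15 conditions:

  row 1: 1, 1, 1, 1, 1, 1, 1, 1, 1
  row 2: 1, 2, 2, 2, 2, 2, 2, 2, 2
  row 3: 1, 2, 3, 3, 3, 3, 3, 3, 3
  row 4: 1, 2, 3, 3, 3, 3, 3, 3, 4
  row 5: 1, 2, 3, 4, 4, 4, 4, 4, 5
  row 6: 1, 2, 3, 4, 4, 4, 4, 5, 6
  row 7: 1, 2, 3, 4, 4, 5, 5, 6, 7
  row 8: 1, 2, 3, 4, 5, 6, 6, 7, 8
  row 9: 1, 2, 3, 4, 5, 6, 7, 8, 9

reading off 1-entries of Δ²R: w = (1, 2, 3, 9, 4, 8, 6, 5, 7).

Rothe diagram D(w) (9 cells), 3 SE-corners (essential conditions):

[(4, 8, 3), (6, 7, 4), (7, 5, 4)]


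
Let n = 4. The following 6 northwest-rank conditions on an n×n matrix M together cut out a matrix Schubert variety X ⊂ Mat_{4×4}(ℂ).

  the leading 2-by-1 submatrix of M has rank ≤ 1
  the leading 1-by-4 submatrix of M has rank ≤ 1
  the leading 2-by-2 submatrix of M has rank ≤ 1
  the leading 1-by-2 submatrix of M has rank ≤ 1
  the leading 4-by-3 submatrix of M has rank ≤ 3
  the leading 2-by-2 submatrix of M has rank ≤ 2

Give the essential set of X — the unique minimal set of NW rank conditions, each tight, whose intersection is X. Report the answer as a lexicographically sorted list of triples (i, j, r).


Propagating the 6 rank bounds to every northwest block:

  1 1 1 1
  1 1 2 2
  1 2 3 3
  1 2 3 4

so w = (1, 3, 2, 4).

ℓ(w)=1; the 1 essential cell (i,j,r):

[(2, 2, 1)]


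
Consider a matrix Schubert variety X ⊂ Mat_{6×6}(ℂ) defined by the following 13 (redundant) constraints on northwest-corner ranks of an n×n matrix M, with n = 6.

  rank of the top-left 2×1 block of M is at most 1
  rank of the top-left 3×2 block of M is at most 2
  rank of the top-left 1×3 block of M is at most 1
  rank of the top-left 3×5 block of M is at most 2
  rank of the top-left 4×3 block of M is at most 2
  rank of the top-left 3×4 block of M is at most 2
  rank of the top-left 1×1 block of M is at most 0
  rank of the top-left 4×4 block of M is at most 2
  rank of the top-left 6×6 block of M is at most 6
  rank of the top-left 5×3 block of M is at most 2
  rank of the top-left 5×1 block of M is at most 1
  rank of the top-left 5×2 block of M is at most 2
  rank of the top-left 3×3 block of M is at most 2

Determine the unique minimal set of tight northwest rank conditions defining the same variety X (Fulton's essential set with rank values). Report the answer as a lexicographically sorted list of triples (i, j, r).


Computing R[i][j] = min implied NW-rank bound (n=6, 13 conditions):

  R[1]: 0 | 1 | 1 | 1 | 1 | 1
  R[2]: 1 | 2 | 2 | 2 | 2 | 2
  R[3]: 1 | 2 | 2 | 2 | 2 | 3
  R[4]: 1 | 2 | 2 | 2 | 3 | 4
  R[5]: 1 | 2 | 2 | 3 | 4 | 5
  R[6]: 1 | 2 | 3 | 4 | 5 | 6

so w = (2, 1, 6, 5, 4, 3).

|D(w)|=7, |Ess(w)|=4:

[(1, 1, 0), (3, 5, 2), (4, 4, 2), (5, 3, 2)]


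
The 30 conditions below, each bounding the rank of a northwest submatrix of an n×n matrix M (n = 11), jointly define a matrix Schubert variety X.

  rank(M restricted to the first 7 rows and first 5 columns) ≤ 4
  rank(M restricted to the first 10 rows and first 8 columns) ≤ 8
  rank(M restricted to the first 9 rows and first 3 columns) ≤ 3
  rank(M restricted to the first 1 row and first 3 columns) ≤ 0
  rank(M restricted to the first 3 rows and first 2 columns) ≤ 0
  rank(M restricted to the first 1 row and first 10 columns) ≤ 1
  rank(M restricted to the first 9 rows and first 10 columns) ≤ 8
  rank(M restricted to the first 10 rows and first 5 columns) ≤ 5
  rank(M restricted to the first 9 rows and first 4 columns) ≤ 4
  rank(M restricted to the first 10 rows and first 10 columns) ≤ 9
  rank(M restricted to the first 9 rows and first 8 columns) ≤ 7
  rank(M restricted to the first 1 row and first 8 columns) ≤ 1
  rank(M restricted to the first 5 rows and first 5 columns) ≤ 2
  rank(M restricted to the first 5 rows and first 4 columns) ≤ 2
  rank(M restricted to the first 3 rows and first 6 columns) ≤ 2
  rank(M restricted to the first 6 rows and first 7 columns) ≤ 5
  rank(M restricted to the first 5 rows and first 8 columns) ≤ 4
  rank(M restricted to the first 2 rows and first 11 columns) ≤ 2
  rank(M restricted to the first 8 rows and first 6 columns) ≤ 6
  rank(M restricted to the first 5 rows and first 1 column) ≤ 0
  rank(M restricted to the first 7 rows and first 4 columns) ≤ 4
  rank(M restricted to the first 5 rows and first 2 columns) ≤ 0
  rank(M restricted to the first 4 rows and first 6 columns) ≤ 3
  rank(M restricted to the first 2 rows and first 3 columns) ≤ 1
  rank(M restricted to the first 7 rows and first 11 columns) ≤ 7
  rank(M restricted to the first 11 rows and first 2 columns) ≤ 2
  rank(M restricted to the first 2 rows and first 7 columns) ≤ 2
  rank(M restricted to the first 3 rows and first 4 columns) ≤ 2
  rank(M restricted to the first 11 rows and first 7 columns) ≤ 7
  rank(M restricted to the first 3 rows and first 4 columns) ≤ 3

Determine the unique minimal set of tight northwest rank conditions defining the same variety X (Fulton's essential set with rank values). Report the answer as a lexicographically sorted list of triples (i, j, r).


Recovering R(i,j) via the rank-extension bound from the 30 conditions:

  R[1]: 0 | 0 | 0 | 1 | 1 | 1 | 1 | 1 | 1 | 1 | 1
  R[2]: 0 | 0 | 1 | 2 | 2 | 2 | 2 | 2 | 2 | 2 | 2
  R[3]: 0 | 0 | 1 | 2 | 2 | 2 | 3 | 3 | 3 | 3 | 3
  R[4]: 0 | 0 | 1 | 2 | 2 | 3 | 4 | 4 | 4 | 4 | 4
  R[5]: 0 | 0 | 1 | 2 | 2 | 3 | 4 | 4 | 5 | 5 | 5
  R[6]: 1 | 1 | 2 | 3 | 3 | 4 | 5 | 5 | 6 | 6 | 6
  R[7]: 1 | 2 | 3 | 4 | 4 | 5 | 6 | 6 | 7 | 7 | 7
  R[8]: 1 | 2 | 3 | 4 | 5 | 6 | 7 | 7 | 8 | 8 | 8
  R[9]: 1 | 2 | 3 | 4 | 5 | 6 | 7 | 7 | 8 | 8 | 9
  R[10]: 1 | 2 | 3 | 4 | 5 | 6 | 7 | 8 | 9 | 9 | 10
  R[11]: 1 | 2 | 3 | 4 | 5 | 6 | 7 | 8 | 9 | 10 | 11

the unique w with this rank table is (4, 3, 7, 6, 9, 1, 2, 5, 11, 8, 10).

D(w) has 18 cells with 7 SE-corners; essential set:

[(1, 3, 0), (3, 6, 2), (5, 2, 0), (5, 5, 2), (5, 8, 4), (9, 8, 7), (9, 10, 8)]


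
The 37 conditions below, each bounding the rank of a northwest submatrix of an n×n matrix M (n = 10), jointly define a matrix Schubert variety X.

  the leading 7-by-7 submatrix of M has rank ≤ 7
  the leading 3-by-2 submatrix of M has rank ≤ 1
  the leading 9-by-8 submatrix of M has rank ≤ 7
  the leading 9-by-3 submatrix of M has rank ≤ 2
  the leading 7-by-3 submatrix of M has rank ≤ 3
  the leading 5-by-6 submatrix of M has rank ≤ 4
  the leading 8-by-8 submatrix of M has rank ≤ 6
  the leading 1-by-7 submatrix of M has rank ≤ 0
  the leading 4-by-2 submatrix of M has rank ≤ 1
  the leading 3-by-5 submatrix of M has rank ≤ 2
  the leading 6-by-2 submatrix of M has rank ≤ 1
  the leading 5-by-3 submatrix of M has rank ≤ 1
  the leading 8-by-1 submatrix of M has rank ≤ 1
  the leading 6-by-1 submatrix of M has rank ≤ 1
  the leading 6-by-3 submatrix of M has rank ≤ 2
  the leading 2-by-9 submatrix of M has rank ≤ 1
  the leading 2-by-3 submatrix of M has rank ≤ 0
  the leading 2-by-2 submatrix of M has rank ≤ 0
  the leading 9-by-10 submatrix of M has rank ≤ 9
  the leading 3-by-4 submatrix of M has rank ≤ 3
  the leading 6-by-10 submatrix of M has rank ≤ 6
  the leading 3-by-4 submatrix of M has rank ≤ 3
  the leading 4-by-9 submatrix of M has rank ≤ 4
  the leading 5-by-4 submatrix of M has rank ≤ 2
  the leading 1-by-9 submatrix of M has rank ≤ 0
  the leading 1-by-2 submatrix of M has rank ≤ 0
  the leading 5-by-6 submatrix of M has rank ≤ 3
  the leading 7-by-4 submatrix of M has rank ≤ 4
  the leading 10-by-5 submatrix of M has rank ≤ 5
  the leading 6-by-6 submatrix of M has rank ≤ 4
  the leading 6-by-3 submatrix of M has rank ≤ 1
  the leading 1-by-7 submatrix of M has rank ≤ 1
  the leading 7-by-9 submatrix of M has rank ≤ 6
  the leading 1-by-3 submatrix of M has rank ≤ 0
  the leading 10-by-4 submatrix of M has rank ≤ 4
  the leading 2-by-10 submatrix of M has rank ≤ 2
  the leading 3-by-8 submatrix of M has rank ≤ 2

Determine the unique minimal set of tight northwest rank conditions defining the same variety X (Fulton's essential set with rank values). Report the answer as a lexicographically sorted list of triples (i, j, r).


Recovering R(i,j) via the rank-extension bound from the 37 conditions:

  R[1]: 0 | 0 | 0 | 0 | 0 | 0 | 0 | 0 | 0 | 1
  R[2]: 0 | 0 | 0 | 1 | 1 | 1 | 1 | 1 | 1 | 2
  R[3]: 1 | 1 | 1 | 2 | 2 | 2 | 2 | 2 | 2 | 3
  R[4]: 1 | 1 | 1 | 2 | 3 | 3 | 3 | 3 | 3 | 4
  R[5]: 1 | 1 | 1 | 2 | 3 | 3 | 4 | 4 | 4 | 5
  R[6]: 1 | 1 | 1 | 2 | 3 | 4 | 5 | 5 | 5 | 6
  R[7]: 1 | 2 | 2 | 3 | 4 | 5 | 6 | 6 | 6 | 7
  R[8]: 1 | 2 | 2 | 3 | 4 | 5 | 6 | 6 | 7 | 8
  R[9]: 1 | 2 | 2 | 3 | 4 | 5 | 6 | 7 | 8 | 9
  R[10]: 1 | 2 | 3 | 4 | 5 | 6 | 7 | 8 | 9 | 10

the unique w with this rank table is (10, 4, 1, 5, 7, 6, 2, 9, 8, 3).

Rothe diagram D(w) (22 cells), 6 SE-corners (essential conditions):

[(1, 9, 0), (2, 3, 0), (5, 6, 3), (6, 3, 1), (8, 8, 6), (9, 3, 2)]


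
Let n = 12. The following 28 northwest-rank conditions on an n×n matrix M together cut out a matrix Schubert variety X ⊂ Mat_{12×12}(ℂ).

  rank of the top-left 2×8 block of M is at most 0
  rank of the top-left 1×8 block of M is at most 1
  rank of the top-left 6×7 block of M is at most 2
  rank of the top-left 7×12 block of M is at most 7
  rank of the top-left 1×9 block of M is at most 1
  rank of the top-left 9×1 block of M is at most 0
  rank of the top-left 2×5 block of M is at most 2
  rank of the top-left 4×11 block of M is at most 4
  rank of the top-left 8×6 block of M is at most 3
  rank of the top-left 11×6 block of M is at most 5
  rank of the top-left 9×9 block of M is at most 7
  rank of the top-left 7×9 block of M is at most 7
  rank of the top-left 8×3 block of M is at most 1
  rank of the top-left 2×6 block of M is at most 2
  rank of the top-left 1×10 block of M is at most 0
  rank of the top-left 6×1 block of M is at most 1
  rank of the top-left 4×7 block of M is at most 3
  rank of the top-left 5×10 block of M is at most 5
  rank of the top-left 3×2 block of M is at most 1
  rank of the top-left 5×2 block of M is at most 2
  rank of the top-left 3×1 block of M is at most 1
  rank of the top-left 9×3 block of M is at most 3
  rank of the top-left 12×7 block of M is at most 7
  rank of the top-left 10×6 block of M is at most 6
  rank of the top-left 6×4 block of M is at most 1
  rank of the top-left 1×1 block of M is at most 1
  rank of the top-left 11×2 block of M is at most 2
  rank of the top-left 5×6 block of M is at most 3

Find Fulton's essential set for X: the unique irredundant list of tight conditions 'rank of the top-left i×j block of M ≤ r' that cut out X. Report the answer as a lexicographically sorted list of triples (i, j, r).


The tightest implied rank at each (i,j), from the 28 conditions:

  0  0  0  0  0  0  0  0  0  0  1  1
  0  0  0  0  0  0  0  0  1  1  2  2
  0  1  1  1  1  1  1  1  2  2  3  3
  0  1  1  1  2  2  2  2  3  3  4  4
  0  1  1  1  2  2  2  3  4  4  5  5
  0  1  1  1  2  2  2  3  4  5  6  6
  0  1  1  2  3  3  3  4  5  6  7  7
  0  1  1  2  3  3  4  5  6  7  8  8
  0  1  2  3  4  4  5  6  7  8  9  9
  1  2  3  4  5  5  6  7  8  9  10  10
  1  2  3  4  5  5  6  7  8  9  10  11
  1  2  3  4  5  6  7  8  9  10  11  12

hence w(1..12) = (11, 9, 2, 5, 8, 10, 4, 7, 3, 1, 12, 6).

Fulton essential set (8 of the 39 Rothe cells):

[(1, 10, 0), (2, 8, 0), (6, 4, 1), (6, 7, 2), (8, 3, 1), (8, 6, 3), (9, 1, 0), (11, 6, 5)]


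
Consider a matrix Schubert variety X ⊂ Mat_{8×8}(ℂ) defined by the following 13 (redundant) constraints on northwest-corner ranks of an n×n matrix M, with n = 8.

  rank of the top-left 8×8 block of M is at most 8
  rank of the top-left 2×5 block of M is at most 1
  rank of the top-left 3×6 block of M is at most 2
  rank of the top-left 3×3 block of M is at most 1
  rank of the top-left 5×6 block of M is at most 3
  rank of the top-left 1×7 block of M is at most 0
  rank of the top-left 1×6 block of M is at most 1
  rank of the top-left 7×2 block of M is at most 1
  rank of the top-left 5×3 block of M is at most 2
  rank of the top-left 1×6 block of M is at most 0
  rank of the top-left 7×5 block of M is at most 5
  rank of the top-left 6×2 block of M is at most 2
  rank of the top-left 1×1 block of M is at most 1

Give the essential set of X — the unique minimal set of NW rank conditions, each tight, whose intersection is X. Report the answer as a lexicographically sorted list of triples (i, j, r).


Propagating the 13 rank bounds to every northwest block:

  i=1: 0 0 0 0 0 0 0 1
  i=2: 1 1 1 1 1 1 1 2
  i=3: 1 1 1 2 2 2 2 3
  i=4: 1 1 2 3 3 3 3 4
  i=5: 1 1 2 3 3 3 4 5
  i=6: 1 1 2 3 4 4 5 6
  i=7: 1 1 2 3 4 5 6 7
  i=8: 1 2 3 4 5 6 7 8

so w = (8, 1, 4, 3, 7, 5, 6, 2).

|D(w)|=15, |Ess(w)|=4:

[(1, 7, 0), (3, 3, 1), (5, 6, 3), (7, 2, 1)]


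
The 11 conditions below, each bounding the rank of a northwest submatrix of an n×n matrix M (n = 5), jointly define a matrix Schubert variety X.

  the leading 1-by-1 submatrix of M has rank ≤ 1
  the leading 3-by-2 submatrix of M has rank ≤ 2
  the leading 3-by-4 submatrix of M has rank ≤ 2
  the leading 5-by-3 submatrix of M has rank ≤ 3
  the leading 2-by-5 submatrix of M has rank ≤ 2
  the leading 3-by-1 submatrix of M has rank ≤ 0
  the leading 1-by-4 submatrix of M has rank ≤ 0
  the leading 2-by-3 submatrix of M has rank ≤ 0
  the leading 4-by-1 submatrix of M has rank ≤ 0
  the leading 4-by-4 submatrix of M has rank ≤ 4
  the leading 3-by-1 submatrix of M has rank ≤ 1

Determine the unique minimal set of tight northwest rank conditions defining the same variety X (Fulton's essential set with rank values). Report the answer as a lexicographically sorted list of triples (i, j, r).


Reconstructing r_w from the 11 given conditions:

  i=1: 0 0 0 0 1
  i=2: 0 0 0 1 2
  i=3: 0 1 1 2 3
  i=4: 0 1 2 3 4
  i=5: 1 2 3 4 5

reading off 1-entries of Δ²R: w = (5, 4, 2, 3, 1).

D(w) has 9 cells with 3 SE-corners; essential set:

[(1, 4, 0), (2, 3, 0), (4, 1, 0)]


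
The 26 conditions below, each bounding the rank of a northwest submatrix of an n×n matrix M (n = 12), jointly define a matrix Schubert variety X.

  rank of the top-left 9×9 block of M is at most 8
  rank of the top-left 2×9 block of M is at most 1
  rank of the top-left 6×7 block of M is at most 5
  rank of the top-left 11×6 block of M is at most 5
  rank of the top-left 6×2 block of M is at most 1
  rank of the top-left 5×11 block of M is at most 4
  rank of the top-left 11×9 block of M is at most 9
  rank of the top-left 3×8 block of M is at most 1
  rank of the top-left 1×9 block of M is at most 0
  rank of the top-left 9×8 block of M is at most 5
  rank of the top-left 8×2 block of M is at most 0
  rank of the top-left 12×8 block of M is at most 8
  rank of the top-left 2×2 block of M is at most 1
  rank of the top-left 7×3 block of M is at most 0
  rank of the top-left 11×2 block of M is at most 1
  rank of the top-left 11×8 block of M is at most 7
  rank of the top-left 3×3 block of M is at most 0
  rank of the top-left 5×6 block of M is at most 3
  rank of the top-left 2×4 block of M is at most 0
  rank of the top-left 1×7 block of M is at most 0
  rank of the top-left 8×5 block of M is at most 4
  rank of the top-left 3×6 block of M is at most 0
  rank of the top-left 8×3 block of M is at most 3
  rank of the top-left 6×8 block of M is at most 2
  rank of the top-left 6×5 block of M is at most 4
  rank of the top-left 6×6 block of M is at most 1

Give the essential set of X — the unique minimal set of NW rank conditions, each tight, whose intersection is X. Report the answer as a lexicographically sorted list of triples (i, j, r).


The tightest implied rank at each (i,j), from the 26 conditions:

  0 0 0 0 0 0 0 0 0 1 1 1
  0 0 0 0 0 0 1 1 1 2 2 2
  0 0 0 0 0 0 1 1 2 3 3 3
  0 0 0 1 1 1 2 2 3 4 4 4
  0 0 0 1 1 1 2 2 3 4 4 5
  0 0 0 1 1 1 2 2 3 4 5 6
  0 0 0 1 2 2 3 3 4 5 6 7
  0 0 1 2 3 3 4 4 5 6 7 8
  1 1 2 3 4 4 5 5 6 7 8 9
  1 1 2 3 4 5 6 6 7 8 9 10
  1 1 2 3 4 5 6 7 8 9 10 11
  1 2 3 4 5 6 7 8 9 10 11 12

giving w = (10, 7, 9, 4, 12, 11, 5, 3, 1, 6, 8, 2) via Δ²R.

ℓ(w)=45; the 9 essential cells (i,j,r):

[(1, 9, 0), (3, 6, 0), (3, 8, 1), (5, 11, 4), (6, 6, 1), (6, 8, 2), (7, 3, 0), (8, 2, 0), (11, 2, 1)]


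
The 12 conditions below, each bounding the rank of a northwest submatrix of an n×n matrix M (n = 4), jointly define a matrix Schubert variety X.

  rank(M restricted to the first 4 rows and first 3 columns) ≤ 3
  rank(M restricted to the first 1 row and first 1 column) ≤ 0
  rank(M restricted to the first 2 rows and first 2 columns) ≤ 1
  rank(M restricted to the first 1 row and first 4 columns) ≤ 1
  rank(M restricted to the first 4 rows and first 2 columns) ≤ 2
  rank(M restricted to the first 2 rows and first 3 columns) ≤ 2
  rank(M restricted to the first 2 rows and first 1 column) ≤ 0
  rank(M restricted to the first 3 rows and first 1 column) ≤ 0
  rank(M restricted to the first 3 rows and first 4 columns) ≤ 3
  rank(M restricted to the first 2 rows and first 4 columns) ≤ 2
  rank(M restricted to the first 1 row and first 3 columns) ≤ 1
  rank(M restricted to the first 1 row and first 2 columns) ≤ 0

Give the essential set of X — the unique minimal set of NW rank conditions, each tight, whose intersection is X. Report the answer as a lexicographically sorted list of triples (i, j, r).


Rank table r_w(4×4) implied by the 12 constraints:

  i=1: 0 | 0 | 1 | 1
  i=2: 0 | 1 | 2 | 2
  i=3: 0 | 1 | 2 | 3
  i=4: 1 | 2 | 3 | 4

hence w(1..4) = (3, 2, 4, 1).

Rothe diagram D(w) (4 cells), 2 SE-corners (essential conditions):

[(1, 2, 0), (3, 1, 0)]


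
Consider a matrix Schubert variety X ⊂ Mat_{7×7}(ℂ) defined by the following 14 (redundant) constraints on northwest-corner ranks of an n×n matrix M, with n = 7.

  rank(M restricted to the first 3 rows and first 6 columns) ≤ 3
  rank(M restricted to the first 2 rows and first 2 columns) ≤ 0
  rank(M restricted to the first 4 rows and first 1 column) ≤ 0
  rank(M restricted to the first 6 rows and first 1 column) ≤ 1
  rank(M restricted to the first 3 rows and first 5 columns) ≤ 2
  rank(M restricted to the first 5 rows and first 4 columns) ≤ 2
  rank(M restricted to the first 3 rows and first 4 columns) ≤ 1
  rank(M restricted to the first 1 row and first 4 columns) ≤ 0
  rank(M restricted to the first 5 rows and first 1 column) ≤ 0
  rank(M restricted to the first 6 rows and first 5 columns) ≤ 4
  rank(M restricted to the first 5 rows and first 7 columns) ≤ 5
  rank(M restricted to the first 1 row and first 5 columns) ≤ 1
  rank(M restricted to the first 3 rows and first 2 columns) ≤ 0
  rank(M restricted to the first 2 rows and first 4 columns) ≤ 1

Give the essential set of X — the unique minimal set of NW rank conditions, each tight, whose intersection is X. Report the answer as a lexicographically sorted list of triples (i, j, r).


Reconstructing r_w from the 14 given conditions:

  0 0 0 0 1 1 1
  0 0 1 1 2 2 2
  0 0 1 1 2 3 3
  0 1 2 2 3 4 4
  0 1 2 2 3 4 5
  1 2 3 3 4 5 6
  1 2 3 4 5 6 7

giving w = (5, 3, 6, 2, 7, 1, 4) via Δ²R.

|D(w)|=12, |Ess(w)|=5:

[(1, 4, 0), (3, 2, 0), (3, 4, 1), (5, 1, 0), (5, 4, 2)]


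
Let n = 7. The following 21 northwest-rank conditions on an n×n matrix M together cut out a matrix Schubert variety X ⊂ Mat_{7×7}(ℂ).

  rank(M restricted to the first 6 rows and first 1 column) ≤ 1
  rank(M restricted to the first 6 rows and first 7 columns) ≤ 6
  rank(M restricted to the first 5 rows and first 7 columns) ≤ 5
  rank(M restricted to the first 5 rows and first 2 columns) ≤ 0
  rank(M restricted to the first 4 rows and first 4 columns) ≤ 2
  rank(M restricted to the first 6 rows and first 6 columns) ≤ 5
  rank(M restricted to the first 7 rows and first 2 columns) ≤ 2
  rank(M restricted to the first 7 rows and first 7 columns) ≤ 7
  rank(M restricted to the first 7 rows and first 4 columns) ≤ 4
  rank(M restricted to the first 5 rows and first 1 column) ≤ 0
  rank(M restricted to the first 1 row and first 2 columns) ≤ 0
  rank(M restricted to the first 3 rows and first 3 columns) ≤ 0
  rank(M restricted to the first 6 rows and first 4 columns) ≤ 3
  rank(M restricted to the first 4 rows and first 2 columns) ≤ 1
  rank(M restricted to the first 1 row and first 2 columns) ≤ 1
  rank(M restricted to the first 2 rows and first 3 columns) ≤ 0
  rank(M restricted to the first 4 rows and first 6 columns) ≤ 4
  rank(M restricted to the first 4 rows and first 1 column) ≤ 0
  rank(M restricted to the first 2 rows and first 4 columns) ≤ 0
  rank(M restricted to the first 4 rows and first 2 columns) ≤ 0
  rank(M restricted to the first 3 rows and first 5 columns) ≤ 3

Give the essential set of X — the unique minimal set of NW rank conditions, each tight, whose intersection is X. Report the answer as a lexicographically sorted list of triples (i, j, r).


Computing R[i][j] = min implied NW-rank bound (n=7, 21 conditions):

  row 1: 0 | 0 | 0 | 0 | 1 | 1 | 1
  row 2: 0 | 0 | 0 | 0 | 1 | 2 | 2
  row 3: 0 | 0 | 0 | 1 | 2 | 3 | 3
  row 4: 0 | 0 | 1 | 2 | 3 | 4 | 4
  row 5: 0 | 0 | 1 | 2 | 3 | 4 | 5
  row 6: 1 | 1 | 2 | 3 | 4 | 5 | 6
  row 7: 1 | 2 | 3 | 4 | 5 | 6 | 7

so w = (5, 6, 4, 3, 7, 1, 2).

ℓ(w)=15; the 3 essential cells (i,j,r):

[(2, 4, 0), (3, 3, 0), (5, 2, 0)]


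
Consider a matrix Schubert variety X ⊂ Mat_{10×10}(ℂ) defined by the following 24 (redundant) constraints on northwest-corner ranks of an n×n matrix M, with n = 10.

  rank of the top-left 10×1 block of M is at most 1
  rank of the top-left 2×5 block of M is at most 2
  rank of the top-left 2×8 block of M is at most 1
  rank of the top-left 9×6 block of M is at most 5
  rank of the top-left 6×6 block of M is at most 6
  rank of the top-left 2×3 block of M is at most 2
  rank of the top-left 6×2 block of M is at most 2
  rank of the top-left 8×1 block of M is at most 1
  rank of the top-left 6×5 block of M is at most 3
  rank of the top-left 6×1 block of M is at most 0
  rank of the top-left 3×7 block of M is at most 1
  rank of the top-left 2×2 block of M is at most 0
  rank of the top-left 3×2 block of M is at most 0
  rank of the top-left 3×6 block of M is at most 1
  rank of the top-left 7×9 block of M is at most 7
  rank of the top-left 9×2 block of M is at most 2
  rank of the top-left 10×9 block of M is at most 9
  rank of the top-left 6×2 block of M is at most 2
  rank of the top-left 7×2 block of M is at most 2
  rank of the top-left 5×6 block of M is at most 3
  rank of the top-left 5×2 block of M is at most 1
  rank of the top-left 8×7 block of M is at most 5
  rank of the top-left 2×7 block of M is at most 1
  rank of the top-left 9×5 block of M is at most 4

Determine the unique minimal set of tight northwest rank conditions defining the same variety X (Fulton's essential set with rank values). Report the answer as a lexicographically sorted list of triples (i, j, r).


Recovering R(i,j) via the rank-extension bound from the 24 conditions:

  0 0 1 1 1 1 1 1 1 1
  0 0 1 1 1 1 1 1 2 2
  0 0 1 1 1 1 1 2 3 3
  0 1 2 2 2 2 2 3 4 4
  0 1 2 3 3 3 3 4 5 5
  0 1 2 3 3 4 4 5 6 6
  1 2 3 4 4 5 5 6 7 7
  1 2 3 4 4 5 5 6 7 8
  1 2 3 4 4 5 6 7 8 9
  1 2 3 4 5 6 7 8 9 10

so w = (3, 9, 8, 2, 4, 6, 1, 10, 7, 5).

|D(w)|=22, |Ess(w)|=7:

[(2, 8, 1), (3, 2, 0), (3, 7, 1), (6, 1, 0), (6, 5, 3), (8, 7, 5), (9, 5, 4)]


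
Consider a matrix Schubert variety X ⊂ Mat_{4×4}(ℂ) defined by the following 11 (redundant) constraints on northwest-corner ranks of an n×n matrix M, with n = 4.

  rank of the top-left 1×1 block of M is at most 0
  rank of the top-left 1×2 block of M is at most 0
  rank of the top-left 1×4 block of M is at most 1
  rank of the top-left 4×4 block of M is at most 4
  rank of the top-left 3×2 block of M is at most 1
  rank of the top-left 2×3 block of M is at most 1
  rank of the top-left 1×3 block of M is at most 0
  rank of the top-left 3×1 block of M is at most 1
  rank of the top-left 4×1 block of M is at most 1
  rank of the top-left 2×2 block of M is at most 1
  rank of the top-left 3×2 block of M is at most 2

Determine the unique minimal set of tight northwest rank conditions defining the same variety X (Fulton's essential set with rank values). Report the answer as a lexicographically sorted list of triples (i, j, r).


The tightest implied rank at each (i,j), from the 11 conditions:

  i=1: 0 | 0 | 0 | 1
  i=2: 1 | 1 | 1 | 2
  i=3: 1 | 1 | 2 | 3
  i=4: 1 | 2 | 3 | 4

second differences of R give the permutation w = (4, 1, 3, 2).

2 SE-corners of the 4-cell Rothe diagram give Ess(w):

[(1, 3, 0), (3, 2, 1)]


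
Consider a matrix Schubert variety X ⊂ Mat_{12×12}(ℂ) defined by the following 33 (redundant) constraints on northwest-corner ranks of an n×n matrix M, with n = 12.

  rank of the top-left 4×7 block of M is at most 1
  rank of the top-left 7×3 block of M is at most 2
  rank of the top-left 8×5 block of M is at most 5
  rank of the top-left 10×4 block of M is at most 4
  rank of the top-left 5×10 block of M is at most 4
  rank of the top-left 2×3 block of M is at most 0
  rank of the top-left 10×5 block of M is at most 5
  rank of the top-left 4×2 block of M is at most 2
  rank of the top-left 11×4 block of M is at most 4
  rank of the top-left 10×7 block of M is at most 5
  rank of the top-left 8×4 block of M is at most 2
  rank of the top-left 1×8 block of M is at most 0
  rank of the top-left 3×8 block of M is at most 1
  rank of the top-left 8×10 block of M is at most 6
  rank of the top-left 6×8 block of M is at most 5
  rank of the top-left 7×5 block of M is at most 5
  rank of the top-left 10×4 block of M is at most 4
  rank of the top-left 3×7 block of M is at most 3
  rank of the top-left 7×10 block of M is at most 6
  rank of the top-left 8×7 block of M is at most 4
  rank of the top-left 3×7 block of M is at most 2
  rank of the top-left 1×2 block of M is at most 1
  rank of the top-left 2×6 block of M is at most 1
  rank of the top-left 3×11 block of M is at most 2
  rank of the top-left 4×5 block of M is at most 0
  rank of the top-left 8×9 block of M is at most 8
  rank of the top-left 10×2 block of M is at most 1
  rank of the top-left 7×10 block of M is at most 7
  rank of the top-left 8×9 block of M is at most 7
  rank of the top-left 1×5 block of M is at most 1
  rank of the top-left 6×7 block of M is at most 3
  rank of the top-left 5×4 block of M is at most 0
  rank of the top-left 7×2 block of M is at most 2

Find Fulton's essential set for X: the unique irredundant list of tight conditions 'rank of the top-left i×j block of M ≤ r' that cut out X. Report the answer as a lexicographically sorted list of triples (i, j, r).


Computing R[i][j] = min implied NW-rank bound (n=12, 33 conditions):

  R[1]: 0, 0, 0, 0, 0, 0, 0, 0, 1, 1, 1, 1
  R[2]: 0, 0, 0, 0, 0, 1, 1, 1, 2, 2, 2, 2
  R[3]: 0, 0, 0, 0, 0, 1, 1, 1, 2, 2, 2, 3
  R[4]: 0, 0, 0, 0, 0, 1, 1, 2, 3, 3, 3, 4
  R[5]: 0, 0, 0, 0, 1, 2, 2, 3, 4, 4, 4, 5
  R[6]: 1, 1, 1, 1, 2, 3, 3, 4, 5, 5, 5, 6
  R[7]: 1, 1, 2, 2, 3, 4, 4, 5, 6, 6, 6, 7
  R[8]: 1, 1, 2, 2, 3, 4, 4, 5, 6, 6, 7, 8
  R[9]: 1, 1, 2, 3, 4, 5, 5, 6, 7, 7, 8, 9
  R[10]: 1, 1, 2, 3, 4, 5, 5, 6, 7, 8, 9, 10
  R[11]: 1, 2, 3, 4, 5, 6, 6, 7, 8, 9, 10, 11
  R[12]: 1, 2, 3, 4, 5, 6, 7, 8, 9, 10, 11, 12

the unique w with this rank table is (9, 6, 12, 8, 5, 1, 3, 11, 4, 10, 2, 7).

Rothe diagram D(w) (40 cells), 11 SE-corners (essential conditions):

[(1, 8, 0), (3, 8, 1), (3, 11, 2), (4, 5, 0), (4, 7, 1), (5, 4, 0), (8, 4, 2), (8, 7, 4), (8, 10, 6), (10, 2, 1), (10, 7, 5)]


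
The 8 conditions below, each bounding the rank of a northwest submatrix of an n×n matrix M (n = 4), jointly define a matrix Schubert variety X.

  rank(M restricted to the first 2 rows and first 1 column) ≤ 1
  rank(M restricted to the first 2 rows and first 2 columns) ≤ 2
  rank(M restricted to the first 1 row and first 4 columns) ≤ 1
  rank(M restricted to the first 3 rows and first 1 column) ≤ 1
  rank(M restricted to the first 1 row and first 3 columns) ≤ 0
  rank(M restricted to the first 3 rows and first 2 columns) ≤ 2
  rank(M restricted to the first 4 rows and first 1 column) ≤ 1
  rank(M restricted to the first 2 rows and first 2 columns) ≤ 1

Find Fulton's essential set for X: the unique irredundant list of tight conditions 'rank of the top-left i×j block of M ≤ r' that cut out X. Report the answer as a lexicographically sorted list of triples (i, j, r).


Recovering R(i,j) via the rank-extension bound from the 8 conditions:

  R[1]: 0, 0, 0, 1
  R[2]: 1, 1, 1, 2
  R[3]: 1, 2, 2, 3
  R[4]: 1, 2, 3, 4

so w = (4, 1, 2, 3).

|D(w)|=3, |Ess(w)|=1:

[(1, 3, 0)]


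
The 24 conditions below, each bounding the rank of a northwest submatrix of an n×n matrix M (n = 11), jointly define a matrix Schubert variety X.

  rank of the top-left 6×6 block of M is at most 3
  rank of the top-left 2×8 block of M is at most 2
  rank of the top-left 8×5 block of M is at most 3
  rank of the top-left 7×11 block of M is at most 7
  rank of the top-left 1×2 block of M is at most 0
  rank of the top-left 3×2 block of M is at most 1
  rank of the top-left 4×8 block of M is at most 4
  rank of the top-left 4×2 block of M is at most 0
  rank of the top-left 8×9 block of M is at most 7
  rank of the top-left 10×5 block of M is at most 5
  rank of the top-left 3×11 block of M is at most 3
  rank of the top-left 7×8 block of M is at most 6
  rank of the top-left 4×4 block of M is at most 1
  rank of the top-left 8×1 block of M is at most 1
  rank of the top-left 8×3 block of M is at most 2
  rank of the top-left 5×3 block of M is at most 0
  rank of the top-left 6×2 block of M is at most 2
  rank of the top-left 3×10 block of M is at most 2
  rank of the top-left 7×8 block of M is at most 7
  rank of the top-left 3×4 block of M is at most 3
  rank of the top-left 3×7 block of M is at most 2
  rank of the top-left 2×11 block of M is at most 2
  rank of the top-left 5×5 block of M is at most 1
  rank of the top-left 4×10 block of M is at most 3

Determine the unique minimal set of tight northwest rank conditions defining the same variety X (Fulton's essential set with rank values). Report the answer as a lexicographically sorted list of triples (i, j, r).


Rank table r_w(11×11) implied by the 24 constraints:

  R[1]: 0 | 0 | 0 | 1 | 1 | 1 | 1 | 1 | 1 | 1 | 1
  R[2]: 0 | 0 | 0 | 1 | 1 | 2 | 2 | 2 | 2 | 2 | 2
  R[3]: 0 | 0 | 0 | 1 | 1 | 2 | 2 | 2 | 2 | 2 | 3
  R[4]: 0 | 0 | 0 | 1 | 1 | 2 | 3 | 3 | 3 | 3 | 4
  R[5]: 0 | 0 | 0 | 1 | 1 | 2 | 3 | 4 | 4 | 4 | 5
  R[6]: 1 | 1 | 1 | 2 | 2 | 3 | 4 | 5 | 5 | 5 | 6
  R[7]: 1 | 2 | 2 | 3 | 3 | 4 | 5 | 6 | 6 | 6 | 7
  R[8]: 1 | 2 | 2 | 3 | 3 | 4 | 5 | 6 | 7 | 7 | 8
  R[9]: 1 | 2 | 3 | 4 | 4 | 5 | 6 | 7 | 8 | 8 | 9
  R[10]: 1 | 2 | 3 | 4 | 5 | 6 | 7 | 8 | 9 | 9 | 10
  R[11]: 1 | 2 | 3 | 4 | 5 | 6 | 7 | 8 | 9 | 10 | 11

hence w(1..11) = (4, 6, 11, 7, 8, 1, 2, 9, 3, 5, 10).

Rothe diagram D(w) (25 cells), 5 SE-corners (essential conditions):

[(3, 10, 2), (5, 3, 0), (5, 5, 1), (8, 3, 2), (8, 5, 3)]


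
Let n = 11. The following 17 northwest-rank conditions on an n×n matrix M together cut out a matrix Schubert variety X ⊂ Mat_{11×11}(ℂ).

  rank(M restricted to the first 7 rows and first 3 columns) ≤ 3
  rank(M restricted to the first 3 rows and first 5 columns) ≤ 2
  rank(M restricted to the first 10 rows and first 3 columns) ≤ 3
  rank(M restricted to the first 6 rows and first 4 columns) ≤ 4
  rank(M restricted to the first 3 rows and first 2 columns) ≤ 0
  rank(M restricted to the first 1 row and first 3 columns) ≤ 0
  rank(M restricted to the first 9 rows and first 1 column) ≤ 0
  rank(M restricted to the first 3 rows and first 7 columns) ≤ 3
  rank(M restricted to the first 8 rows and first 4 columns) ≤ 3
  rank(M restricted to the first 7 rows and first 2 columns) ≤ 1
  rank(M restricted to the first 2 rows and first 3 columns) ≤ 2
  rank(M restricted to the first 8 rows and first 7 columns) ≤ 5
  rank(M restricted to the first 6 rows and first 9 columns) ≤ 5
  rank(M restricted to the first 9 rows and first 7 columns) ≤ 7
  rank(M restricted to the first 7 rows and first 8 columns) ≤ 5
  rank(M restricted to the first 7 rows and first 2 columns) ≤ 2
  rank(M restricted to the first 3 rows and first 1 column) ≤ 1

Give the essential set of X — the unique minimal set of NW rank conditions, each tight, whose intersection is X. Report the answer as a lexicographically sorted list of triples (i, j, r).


Reconstructing r_w from the 17 given conditions:

  row 1: 0 0 0 1 1 1 1 1 1 1 1
  row 2: 0 0 1 2 2 2 2 2 2 2 2
  row 3: 0 0 1 2 2 3 3 3 3 3 3
  row 4: 0 1 2 3 3 4 4 4 4 4 4
  row 5: 0 1 2 3 4 5 5 5 5 5 5
  row 6: 0 1 2 3 4 5 5 5 5 6 6
  row 7: 0 1 2 3 4 5 5 5 6 7 7
  row 8: 0 1 2 3 4 5 5 6 7 8 8
  row 9: 0 1 2 3 4 5 6 7 8 9 9
  row 10: 1 2 3 4 5 6 7 8 9 10 10
  row 11: 1 2 3 4 5 6 7 8 9 10 11

giving w = (4, 3, 6, 2, 5, 10, 9, 8, 7, 1, 11) via Δ²R.

Rothe diagram D(w) (20 cells), 7 SE-corners (essential conditions):

[(1, 3, 0), (3, 2, 0), (3, 5, 2), (6, 9, 5), (7, 8, 5), (8, 7, 5), (9, 1, 0)]
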